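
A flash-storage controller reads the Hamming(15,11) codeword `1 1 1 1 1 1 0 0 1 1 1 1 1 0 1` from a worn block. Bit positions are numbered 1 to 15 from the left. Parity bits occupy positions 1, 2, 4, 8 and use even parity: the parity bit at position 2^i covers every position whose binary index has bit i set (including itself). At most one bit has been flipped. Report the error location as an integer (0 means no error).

1

s1: b1⊕b3⊕b5⊕b7⊕b9⊕b11⊕b13⊕b15 = 1⊕1⊕1⊕0⊕1⊕1⊕1⊕1 = 1
s2: b2⊕b3⊕b6⊕b7⊕b10⊕b11⊕b14⊕b15 = 1⊕1⊕1⊕0⊕1⊕1⊕0⊕1 = 0
s4: b4⊕b5⊕b6⊕b7⊕b12⊕b13⊕b14⊕b15 = 1⊕1⊕1⊕0⊕1⊕1⊕0⊕1 = 0
s8: b8⊕b9⊕b10⊕b11⊕b12⊕b13⊕b14⊕b15 = 0⊕1⊕1⊕1⊕1⊕1⊕0⊕1 = 0
Syndrome (s8...s1) = 0001 → position 1.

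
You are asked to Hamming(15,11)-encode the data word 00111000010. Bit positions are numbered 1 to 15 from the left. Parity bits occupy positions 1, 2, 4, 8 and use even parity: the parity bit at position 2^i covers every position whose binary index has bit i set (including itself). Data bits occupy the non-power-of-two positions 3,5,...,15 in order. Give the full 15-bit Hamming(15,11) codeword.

010101101000010

Place data bits at non-power-of-two positions: b3=0, b5=0, b6=1, b7=1, b9=1, b10=0, b11=0, b12=0, b13=0, b14=1, b15=0.
p1 = XOR of data positions {3,5,7,9,11,13,15} = 0⊕0⊕1⊕1⊕0⊕0⊕0 = 0
p2 = XOR of data positions {3,6,7,10,11,14,15} = 0⊕1⊕1⊕0⊕0⊕1⊕0 = 1
p4 = XOR of data positions {5,6,7,12,13,14,15} = 0⊕1⊕1⊕0⊕0⊕1⊕0 = 1
p8 = XOR of data positions {9,10,11,12,13,14,15} = 1⊕0⊕0⊕0⊕0⊕1⊕0 = 0
Codeword b1..b15 = 010101101000010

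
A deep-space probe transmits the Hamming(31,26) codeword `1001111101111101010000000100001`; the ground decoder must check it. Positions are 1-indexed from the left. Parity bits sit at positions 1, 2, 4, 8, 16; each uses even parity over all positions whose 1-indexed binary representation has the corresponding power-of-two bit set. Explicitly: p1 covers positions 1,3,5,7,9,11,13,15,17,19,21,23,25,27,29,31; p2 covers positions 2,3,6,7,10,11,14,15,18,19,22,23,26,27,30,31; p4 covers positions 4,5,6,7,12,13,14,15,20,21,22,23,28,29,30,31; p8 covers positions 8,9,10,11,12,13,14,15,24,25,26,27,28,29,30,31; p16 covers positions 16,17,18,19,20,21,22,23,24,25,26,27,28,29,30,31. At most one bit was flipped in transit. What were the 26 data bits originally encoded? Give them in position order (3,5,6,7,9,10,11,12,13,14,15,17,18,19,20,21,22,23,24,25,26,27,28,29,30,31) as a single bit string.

s1: b1⊕b3⊕b5⊕b7⊕b9⊕b11⊕b13⊕b15⊕b17⊕b19⊕b21⊕b23⊕b25⊕b27⊕b29⊕b31 = 1⊕0⊕1⊕1⊕0⊕1⊕1⊕0⊕0⊕0⊕0⊕0⊕0⊕0⊕0⊕1 = 0
s2: b2⊕b3⊕b6⊕b7⊕b10⊕b11⊕b14⊕b15⊕b18⊕b19⊕b22⊕b23⊕b26⊕b27⊕b30⊕b31 = 0⊕0⊕1⊕1⊕1⊕1⊕1⊕0⊕1⊕0⊕0⊕0⊕1⊕0⊕0⊕1 = 0
s4: b4⊕b5⊕b6⊕b7⊕b12⊕b13⊕b14⊕b15⊕b20⊕b21⊕b22⊕b23⊕b28⊕b29⊕b30⊕b31 = 1⊕1⊕1⊕1⊕1⊕1⊕1⊕0⊕0⊕0⊕0⊕0⊕0⊕0⊕0⊕1 = 0
s8: b8⊕b9⊕b10⊕b11⊕b12⊕b13⊕b14⊕b15⊕b24⊕b25⊕b26⊕b27⊕b28⊕b29⊕b30⊕b31 = 1⊕0⊕1⊕1⊕1⊕1⊕1⊕0⊕0⊕0⊕1⊕0⊕0⊕0⊕0⊕1 = 0
s16: b16⊕b17⊕b18⊕b19⊕b20⊕b21⊕b22⊕b23⊕b24⊕b25⊕b26⊕b27⊕b28⊕b29⊕b30⊕b31 = 1⊕0⊕1⊕0⊕0⊕0⊕0⊕0⊕0⊕0⊕1⊕0⊕0⊕0⊕0⊕1 = 0
Syndrome (s16...s1) = 00000 → position 0 (no error).
No correction needed.
Data bits at positions 3,5,6,7,9,10,11,12,13,14,15,17,18,19,20,21,22,23,24,25,26,27,28,29,30,31: 01110111110010000000100001

01110111110010000000100001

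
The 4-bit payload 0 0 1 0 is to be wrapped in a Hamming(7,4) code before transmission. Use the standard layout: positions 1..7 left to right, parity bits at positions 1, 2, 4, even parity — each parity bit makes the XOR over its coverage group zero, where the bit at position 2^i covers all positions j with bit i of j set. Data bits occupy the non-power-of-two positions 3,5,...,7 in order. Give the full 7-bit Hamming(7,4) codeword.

Place data bits at non-power-of-two positions: b3=0, b5=0, b6=1, b7=0.
p1 = XOR of data positions {3,5,7} = 0⊕0⊕0 = 0
p2 = XOR of data positions {3,6,7} = 0⊕1⊕0 = 1
p4 = XOR of data positions {5,6,7} = 0⊕1⊕0 = 1
Codeword b1..b7 = 0101010

0101010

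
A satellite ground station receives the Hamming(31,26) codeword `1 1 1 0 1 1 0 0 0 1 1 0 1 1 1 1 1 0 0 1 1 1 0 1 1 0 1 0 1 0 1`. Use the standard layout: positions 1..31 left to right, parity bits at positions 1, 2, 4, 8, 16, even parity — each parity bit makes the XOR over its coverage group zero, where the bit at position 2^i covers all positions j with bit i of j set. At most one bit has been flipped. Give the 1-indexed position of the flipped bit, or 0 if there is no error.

s1: b1⊕b3⊕b5⊕b7⊕b9⊕b11⊕b13⊕b15⊕b17⊕b19⊕b21⊕b23⊕b25⊕b27⊕b29⊕b31 = 1⊕1⊕1⊕0⊕0⊕1⊕1⊕1⊕1⊕0⊕1⊕0⊕1⊕1⊕1⊕1 = 0
s2: b2⊕b3⊕b6⊕b7⊕b10⊕b11⊕b14⊕b15⊕b18⊕b19⊕b22⊕b23⊕b26⊕b27⊕b30⊕b31 = 1⊕1⊕1⊕0⊕1⊕1⊕1⊕1⊕0⊕0⊕1⊕0⊕0⊕1⊕0⊕1 = 0
s4: b4⊕b5⊕b6⊕b7⊕b12⊕b13⊕b14⊕b15⊕b20⊕b21⊕b22⊕b23⊕b28⊕b29⊕b30⊕b31 = 0⊕1⊕1⊕0⊕0⊕1⊕1⊕1⊕1⊕1⊕1⊕0⊕0⊕1⊕0⊕1 = 0
s8: b8⊕b9⊕b10⊕b11⊕b12⊕b13⊕b14⊕b15⊕b24⊕b25⊕b26⊕b27⊕b28⊕b29⊕b30⊕b31 = 0⊕0⊕1⊕1⊕0⊕1⊕1⊕1⊕1⊕1⊕0⊕1⊕0⊕1⊕0⊕1 = 0
s16: b16⊕b17⊕b18⊕b19⊕b20⊕b21⊕b22⊕b23⊕b24⊕b25⊕b26⊕b27⊕b28⊕b29⊕b30⊕b31 = 1⊕1⊕0⊕0⊕1⊕1⊕1⊕0⊕1⊕1⊕0⊕1⊕0⊕1⊕0⊕1 = 0
Syndrome (s16...s1) = 00000 → position 0 (no error).

0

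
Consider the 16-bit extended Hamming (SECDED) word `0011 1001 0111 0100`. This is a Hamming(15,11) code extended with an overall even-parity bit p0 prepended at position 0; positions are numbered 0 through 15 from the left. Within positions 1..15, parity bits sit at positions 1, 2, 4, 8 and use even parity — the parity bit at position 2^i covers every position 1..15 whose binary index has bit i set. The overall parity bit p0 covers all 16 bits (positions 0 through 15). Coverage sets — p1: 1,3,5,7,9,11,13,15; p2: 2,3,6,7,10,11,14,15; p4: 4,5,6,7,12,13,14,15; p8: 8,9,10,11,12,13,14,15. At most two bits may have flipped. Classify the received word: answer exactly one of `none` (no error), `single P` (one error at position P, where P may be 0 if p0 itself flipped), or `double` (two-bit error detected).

double

s1: b1⊕b3⊕b5⊕b7⊕b9⊕b11⊕b13⊕b15 = 0⊕1⊕0⊕1⊕1⊕1⊕1⊕0 = 1
s2: b2⊕b3⊕b6⊕b7⊕b10⊕b11⊕b14⊕b15 = 1⊕1⊕0⊕1⊕1⊕1⊕0⊕0 = 1
s4: b4⊕b5⊕b6⊕b7⊕b12⊕b13⊕b14⊕b15 = 1⊕0⊕0⊕1⊕0⊕1⊕0⊕0 = 1
s8: b8⊕b9⊕b10⊕b11⊕b12⊕b13⊕b14⊕b15 = 0⊕1⊕1⊕1⊕0⊕1⊕0⊕0 = 0
Syndrome (s8...s1) = 0111 → position 7.
Overall parity (XOR of all 16 bits, including p0): 0⊕0⊕1⊕1⊕1⊕0⊕0⊕1⊕0⊕1⊕1⊕1⊕0⊕1⊕0⊕0 = 0
Overall=0, syndrome position=7 → double-bit error detected (uncorrectable).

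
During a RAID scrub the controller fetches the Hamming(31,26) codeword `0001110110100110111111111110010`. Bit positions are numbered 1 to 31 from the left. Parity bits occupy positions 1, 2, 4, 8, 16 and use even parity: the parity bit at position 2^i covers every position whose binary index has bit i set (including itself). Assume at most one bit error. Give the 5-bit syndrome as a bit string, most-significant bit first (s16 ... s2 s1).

s1: b1⊕b3⊕b5⊕b7⊕b9⊕b11⊕b13⊕b15⊕b17⊕b19⊕b21⊕b23⊕b25⊕b27⊕b29⊕b31 = 0⊕0⊕1⊕0⊕1⊕1⊕0⊕1⊕1⊕1⊕1⊕1⊕1⊕1⊕0⊕0 = 0
s2: b2⊕b3⊕b6⊕b7⊕b10⊕b11⊕b14⊕b15⊕b18⊕b19⊕b22⊕b23⊕b26⊕b27⊕b30⊕b31 = 0⊕0⊕1⊕0⊕0⊕1⊕1⊕1⊕1⊕1⊕1⊕1⊕1⊕1⊕1⊕0 = 1
s4: b4⊕b5⊕b6⊕b7⊕b12⊕b13⊕b14⊕b15⊕b20⊕b21⊕b22⊕b23⊕b28⊕b29⊕b30⊕b31 = 1⊕1⊕1⊕0⊕0⊕0⊕1⊕1⊕1⊕1⊕1⊕1⊕0⊕0⊕1⊕0 = 0
s8: b8⊕b9⊕b10⊕b11⊕b12⊕b13⊕b14⊕b15⊕b24⊕b25⊕b26⊕b27⊕b28⊕b29⊕b30⊕b31 = 1⊕1⊕0⊕1⊕0⊕0⊕1⊕1⊕1⊕1⊕1⊕1⊕0⊕0⊕1⊕0 = 0
s16: b16⊕b17⊕b18⊕b19⊕b20⊕b21⊕b22⊕b23⊕b24⊕b25⊕b26⊕b27⊕b28⊕b29⊕b30⊕b31 = 0⊕1⊕1⊕1⊕1⊕1⊕1⊕1⊕1⊕1⊕1⊕1⊕0⊕0⊕1⊕0 = 0
Syndrome (s16...s1) = 00010 → position 2.

00010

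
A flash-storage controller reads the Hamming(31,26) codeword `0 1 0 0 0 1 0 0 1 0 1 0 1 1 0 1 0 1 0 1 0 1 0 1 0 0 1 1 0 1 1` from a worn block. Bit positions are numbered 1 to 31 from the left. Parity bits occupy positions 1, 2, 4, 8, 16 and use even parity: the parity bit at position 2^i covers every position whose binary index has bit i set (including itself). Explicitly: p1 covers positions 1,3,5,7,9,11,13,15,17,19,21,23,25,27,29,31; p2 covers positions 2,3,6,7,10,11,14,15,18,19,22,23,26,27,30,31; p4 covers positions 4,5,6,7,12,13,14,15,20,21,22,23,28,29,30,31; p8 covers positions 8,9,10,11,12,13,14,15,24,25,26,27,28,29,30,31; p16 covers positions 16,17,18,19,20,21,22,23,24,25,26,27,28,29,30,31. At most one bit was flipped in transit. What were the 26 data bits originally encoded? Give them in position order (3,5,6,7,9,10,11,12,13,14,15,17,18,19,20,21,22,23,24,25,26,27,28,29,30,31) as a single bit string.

s1: b1⊕b3⊕b5⊕b7⊕b9⊕b11⊕b13⊕b15⊕b17⊕b19⊕b21⊕b23⊕b25⊕b27⊕b29⊕b31 = 0⊕0⊕0⊕0⊕1⊕1⊕1⊕0⊕0⊕0⊕0⊕0⊕0⊕1⊕0⊕1 = 1
s2: b2⊕b3⊕b6⊕b7⊕b10⊕b11⊕b14⊕b15⊕b18⊕b19⊕b22⊕b23⊕b26⊕b27⊕b30⊕b31 = 1⊕0⊕1⊕0⊕0⊕1⊕1⊕0⊕1⊕0⊕1⊕0⊕0⊕1⊕1⊕1 = 1
s4: b4⊕b5⊕b6⊕b7⊕b12⊕b13⊕b14⊕b15⊕b20⊕b21⊕b22⊕b23⊕b28⊕b29⊕b30⊕b31 = 0⊕0⊕1⊕0⊕0⊕1⊕1⊕0⊕1⊕0⊕1⊕0⊕1⊕0⊕1⊕1 = 0
s8: b8⊕b9⊕b10⊕b11⊕b12⊕b13⊕b14⊕b15⊕b24⊕b25⊕b26⊕b27⊕b28⊕b29⊕b30⊕b31 = 0⊕1⊕0⊕1⊕0⊕1⊕1⊕0⊕1⊕0⊕0⊕1⊕1⊕0⊕1⊕1 = 1
s16: b16⊕b17⊕b18⊕b19⊕b20⊕b21⊕b22⊕b23⊕b24⊕b25⊕b26⊕b27⊕b28⊕b29⊕b30⊕b31 = 1⊕0⊕1⊕0⊕1⊕0⊕1⊕0⊕1⊕0⊕0⊕1⊕1⊕0⊕1⊕1 = 1
Syndrome (s16...s1) = 11011 → position 27.
Flip bit 27: corrected codeword = 0100010010101101010101010001011
Data bits at positions 3,5,6,7,9,10,11,12,13,14,15,17,18,19,20,21,22,23,24,25,26,27,28,29,30,31: 00101010110010101010001011

00101010110010101010001011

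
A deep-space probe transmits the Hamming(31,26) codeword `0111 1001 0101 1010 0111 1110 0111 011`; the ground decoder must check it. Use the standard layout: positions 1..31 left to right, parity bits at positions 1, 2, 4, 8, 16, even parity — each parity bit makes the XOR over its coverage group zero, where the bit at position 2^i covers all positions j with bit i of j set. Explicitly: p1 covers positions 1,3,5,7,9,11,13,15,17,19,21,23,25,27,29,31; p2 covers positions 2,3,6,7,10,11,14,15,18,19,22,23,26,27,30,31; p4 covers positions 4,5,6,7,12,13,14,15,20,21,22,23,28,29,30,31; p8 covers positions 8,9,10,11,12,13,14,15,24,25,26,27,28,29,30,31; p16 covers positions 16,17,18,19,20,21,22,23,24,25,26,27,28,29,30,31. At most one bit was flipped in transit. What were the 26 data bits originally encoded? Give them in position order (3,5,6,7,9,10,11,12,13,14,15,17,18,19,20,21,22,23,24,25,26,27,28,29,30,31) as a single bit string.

s1: b1⊕b3⊕b5⊕b7⊕b9⊕b11⊕b13⊕b15⊕b17⊕b19⊕b21⊕b23⊕b25⊕b27⊕b29⊕b31 = 0⊕1⊕1⊕0⊕0⊕0⊕1⊕1⊕0⊕1⊕1⊕1⊕0⊕1⊕0⊕1 = 1
s2: b2⊕b3⊕b6⊕b7⊕b10⊕b11⊕b14⊕b15⊕b18⊕b19⊕b22⊕b23⊕b26⊕b27⊕b30⊕b31 = 1⊕1⊕0⊕0⊕1⊕0⊕0⊕1⊕1⊕1⊕1⊕1⊕1⊕1⊕1⊕1 = 0
s4: b4⊕b5⊕b6⊕b7⊕b12⊕b13⊕b14⊕b15⊕b20⊕b21⊕b22⊕b23⊕b28⊕b29⊕b30⊕b31 = 1⊕1⊕0⊕0⊕1⊕1⊕0⊕1⊕1⊕1⊕1⊕1⊕1⊕0⊕1⊕1 = 0
s8: b8⊕b9⊕b10⊕b11⊕b12⊕b13⊕b14⊕b15⊕b24⊕b25⊕b26⊕b27⊕b28⊕b29⊕b30⊕b31 = 1⊕0⊕1⊕0⊕1⊕1⊕0⊕1⊕0⊕0⊕1⊕1⊕1⊕0⊕1⊕1 = 0
s16: b16⊕b17⊕b18⊕b19⊕b20⊕b21⊕b22⊕b23⊕b24⊕b25⊕b26⊕b27⊕b28⊕b29⊕b30⊕b31 = 0⊕0⊕1⊕1⊕1⊕1⊕1⊕1⊕0⊕0⊕1⊕1⊕1⊕0⊕1⊕1 = 1
Syndrome (s16...s1) = 10001 → position 17.
Flip bit 17: corrected codeword = 0111100101011010111111100111011
Data bits at positions 3,5,6,7,9,10,11,12,13,14,15,17,18,19,20,21,22,23,24,25,26,27,28,29,30,31: 11000101101111111100111011

11000101101111111100111011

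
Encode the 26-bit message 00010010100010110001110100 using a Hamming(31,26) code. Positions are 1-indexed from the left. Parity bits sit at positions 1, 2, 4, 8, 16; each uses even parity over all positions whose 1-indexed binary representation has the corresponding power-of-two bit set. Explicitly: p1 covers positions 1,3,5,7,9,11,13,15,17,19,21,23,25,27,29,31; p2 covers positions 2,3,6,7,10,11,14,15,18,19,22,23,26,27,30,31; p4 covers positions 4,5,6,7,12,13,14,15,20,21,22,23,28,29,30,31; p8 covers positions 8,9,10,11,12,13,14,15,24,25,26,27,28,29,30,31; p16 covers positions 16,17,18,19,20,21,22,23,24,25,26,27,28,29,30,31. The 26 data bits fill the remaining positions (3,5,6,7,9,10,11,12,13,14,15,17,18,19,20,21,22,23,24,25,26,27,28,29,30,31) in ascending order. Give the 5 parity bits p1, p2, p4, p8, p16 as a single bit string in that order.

Place data bits at non-power-of-two positions: b3=0, b5=0, b6=0, b7=1, b9=0, b10=0, b11=1, b12=0, b13=1, b14=0, b15=0, b17=0, b18=1, b19=0, b20=1, b21=1, b22=0, b23=0, b24=0, b25=1, b26=1, b27=1, b28=0, b29=1, b30=0, b31=0.
p1 = XOR of data positions {3,5,7,9,11,13,15,17,19,21,23,25,27,29,31} = 0⊕0⊕1⊕0⊕1⊕1⊕0⊕0⊕0⊕1⊕0⊕1⊕1⊕1⊕0 = 1
p2 = XOR of data positions {3,6,7,10,11,14,15,18,19,22,23,26,27,30,31} = 0⊕0⊕1⊕0⊕1⊕0⊕0⊕1⊕0⊕0⊕0⊕1⊕1⊕0⊕0 = 1
p4 = XOR of data positions {5,6,7,12,13,14,15,20,21,22,23,28,29,30,31} = 0⊕0⊕1⊕0⊕1⊕0⊕0⊕1⊕1⊕0⊕0⊕0⊕1⊕0⊕0 = 1
p8 = XOR of data positions {9,10,11,12,13,14,15,24,25,26,27,28,29,30,31} = 0⊕0⊕1⊕0⊕1⊕0⊕0⊕0⊕1⊕1⊕1⊕0⊕1⊕0⊕0 = 0
p16 = XOR of data positions {17,18,19,20,21,22,23,24,25,26,27,28,29,30,31} = 0⊕1⊕0⊕1⊕1⊕0⊕0⊕0⊕1⊕1⊕1⊕0⊕1⊕0⊕0 = 1
Parity bits p1,p2,p4,p8,p16 = 11101

11101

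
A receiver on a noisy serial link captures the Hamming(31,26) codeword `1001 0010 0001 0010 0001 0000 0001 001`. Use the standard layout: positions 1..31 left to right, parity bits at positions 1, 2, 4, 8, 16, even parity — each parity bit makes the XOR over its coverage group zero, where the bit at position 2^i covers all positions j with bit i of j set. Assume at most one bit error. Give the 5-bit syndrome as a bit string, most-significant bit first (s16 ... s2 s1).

s1: b1⊕b3⊕b5⊕b7⊕b9⊕b11⊕b13⊕b15⊕b17⊕b19⊕b21⊕b23⊕b25⊕b27⊕b29⊕b31 = 1⊕0⊕0⊕1⊕0⊕0⊕0⊕1⊕0⊕0⊕0⊕0⊕0⊕0⊕0⊕1 = 0
s2: b2⊕b3⊕b6⊕b7⊕b10⊕b11⊕b14⊕b15⊕b18⊕b19⊕b22⊕b23⊕b26⊕b27⊕b30⊕b31 = 0⊕0⊕0⊕1⊕0⊕0⊕0⊕1⊕0⊕0⊕0⊕0⊕0⊕0⊕0⊕1 = 1
s4: b4⊕b5⊕b6⊕b7⊕b12⊕b13⊕b14⊕b15⊕b20⊕b21⊕b22⊕b23⊕b28⊕b29⊕b30⊕b31 = 1⊕0⊕0⊕1⊕1⊕0⊕0⊕1⊕1⊕0⊕0⊕0⊕1⊕0⊕0⊕1 = 1
s8: b8⊕b9⊕b10⊕b11⊕b12⊕b13⊕b14⊕b15⊕b24⊕b25⊕b26⊕b27⊕b28⊕b29⊕b30⊕b31 = 0⊕0⊕0⊕0⊕1⊕0⊕0⊕1⊕0⊕0⊕0⊕0⊕1⊕0⊕0⊕1 = 0
s16: b16⊕b17⊕b18⊕b19⊕b20⊕b21⊕b22⊕b23⊕b24⊕b25⊕b26⊕b27⊕b28⊕b29⊕b30⊕b31 = 0⊕0⊕0⊕0⊕1⊕0⊕0⊕0⊕0⊕0⊕0⊕0⊕1⊕0⊕0⊕1 = 1
Syndrome (s16...s1) = 10110 → position 22.

10110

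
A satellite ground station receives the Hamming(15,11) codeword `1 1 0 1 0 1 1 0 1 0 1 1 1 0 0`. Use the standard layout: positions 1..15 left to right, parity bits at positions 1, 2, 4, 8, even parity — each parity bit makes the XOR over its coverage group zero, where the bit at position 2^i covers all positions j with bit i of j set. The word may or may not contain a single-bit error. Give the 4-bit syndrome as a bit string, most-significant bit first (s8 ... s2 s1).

s1: b1⊕b3⊕b5⊕b7⊕b9⊕b11⊕b13⊕b15 = 1⊕0⊕0⊕1⊕1⊕1⊕1⊕0 = 1
s2: b2⊕b3⊕b6⊕b7⊕b10⊕b11⊕b14⊕b15 = 1⊕0⊕1⊕1⊕0⊕1⊕0⊕0 = 0
s4: b4⊕b5⊕b6⊕b7⊕b12⊕b13⊕b14⊕b15 = 1⊕0⊕1⊕1⊕1⊕1⊕0⊕0 = 1
s8: b8⊕b9⊕b10⊕b11⊕b12⊕b13⊕b14⊕b15 = 0⊕1⊕0⊕1⊕1⊕1⊕0⊕0 = 0
Syndrome (s8...s1) = 0101 → position 5.

0101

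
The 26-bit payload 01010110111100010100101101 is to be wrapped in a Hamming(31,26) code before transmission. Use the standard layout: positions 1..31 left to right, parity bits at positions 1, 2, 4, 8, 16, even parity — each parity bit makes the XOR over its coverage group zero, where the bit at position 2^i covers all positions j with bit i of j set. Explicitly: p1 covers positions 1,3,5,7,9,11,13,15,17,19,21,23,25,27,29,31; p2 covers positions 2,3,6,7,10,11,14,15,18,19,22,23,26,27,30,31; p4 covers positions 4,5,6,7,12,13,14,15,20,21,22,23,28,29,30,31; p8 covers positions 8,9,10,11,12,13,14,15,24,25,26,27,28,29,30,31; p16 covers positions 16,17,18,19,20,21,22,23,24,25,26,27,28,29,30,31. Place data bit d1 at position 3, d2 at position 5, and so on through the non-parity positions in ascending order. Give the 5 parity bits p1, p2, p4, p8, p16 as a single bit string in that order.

Place data bits at non-power-of-two positions: b3=0, b5=1, b6=0, b7=1, b9=0, b10=1, b11=1, b12=0, b13=1, b14=1, b15=1, b17=1, b18=0, b19=0, b20=0, b21=1, b22=0, b23=1, b24=0, b25=0, b26=1, b27=0, b28=1, b29=1, b30=0, b31=1.
p1 = XOR of data positions {3,5,7,9,11,13,15,17,19,21,23,25,27,29,31} = 0⊕1⊕1⊕0⊕1⊕1⊕1⊕1⊕0⊕1⊕1⊕0⊕0⊕1⊕1 = 0
p2 = XOR of data positions {3,6,7,10,11,14,15,18,19,22,23,26,27,30,31} = 0⊕0⊕1⊕1⊕1⊕1⊕1⊕0⊕0⊕0⊕1⊕1⊕0⊕0⊕1 = 0
p4 = XOR of data positions {5,6,7,12,13,14,15,20,21,22,23,28,29,30,31} = 1⊕0⊕1⊕0⊕1⊕1⊕1⊕0⊕1⊕0⊕1⊕1⊕1⊕0⊕1 = 0
p8 = XOR of data positions {9,10,11,12,13,14,15,24,25,26,27,28,29,30,31} = 0⊕1⊕1⊕0⊕1⊕1⊕1⊕0⊕0⊕1⊕0⊕1⊕1⊕0⊕1 = 1
p16 = XOR of data positions {17,18,19,20,21,22,23,24,25,26,27,28,29,30,31} = 1⊕0⊕0⊕0⊕1⊕0⊕1⊕0⊕0⊕1⊕0⊕1⊕1⊕0⊕1 = 1
Parity bits p1,p2,p4,p8,p16 = 00011

00011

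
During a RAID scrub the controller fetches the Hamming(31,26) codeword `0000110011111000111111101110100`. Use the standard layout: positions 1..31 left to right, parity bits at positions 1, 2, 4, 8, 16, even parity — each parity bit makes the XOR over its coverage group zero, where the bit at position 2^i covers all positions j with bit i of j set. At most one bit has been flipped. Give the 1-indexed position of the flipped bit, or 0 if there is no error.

s1: b1⊕b3⊕b5⊕b7⊕b9⊕b11⊕b13⊕b15⊕b17⊕b19⊕b21⊕b23⊕b25⊕b27⊕b29⊕b31 = 0⊕0⊕1⊕0⊕1⊕1⊕1⊕0⊕1⊕1⊕1⊕1⊕1⊕1⊕1⊕0 = 1
s2: b2⊕b3⊕b6⊕b7⊕b10⊕b11⊕b14⊕b15⊕b18⊕b19⊕b22⊕b23⊕b26⊕b27⊕b30⊕b31 = 0⊕0⊕1⊕0⊕1⊕1⊕0⊕0⊕1⊕1⊕1⊕1⊕1⊕1⊕0⊕0 = 1
s4: b4⊕b5⊕b6⊕b7⊕b12⊕b13⊕b14⊕b15⊕b20⊕b21⊕b22⊕b23⊕b28⊕b29⊕b30⊕b31 = 0⊕1⊕1⊕0⊕1⊕1⊕0⊕0⊕1⊕1⊕1⊕1⊕0⊕1⊕0⊕0 = 1
s8: b8⊕b9⊕b10⊕b11⊕b12⊕b13⊕b14⊕b15⊕b24⊕b25⊕b26⊕b27⊕b28⊕b29⊕b30⊕b31 = 0⊕1⊕1⊕1⊕1⊕1⊕0⊕0⊕0⊕1⊕1⊕1⊕0⊕1⊕0⊕0 = 1
s16: b16⊕b17⊕b18⊕b19⊕b20⊕b21⊕b22⊕b23⊕b24⊕b25⊕b26⊕b27⊕b28⊕b29⊕b30⊕b31 = 0⊕1⊕1⊕1⊕1⊕1⊕1⊕1⊕0⊕1⊕1⊕1⊕0⊕1⊕0⊕0 = 1
Syndrome (s16...s1) = 11111 → position 31.

31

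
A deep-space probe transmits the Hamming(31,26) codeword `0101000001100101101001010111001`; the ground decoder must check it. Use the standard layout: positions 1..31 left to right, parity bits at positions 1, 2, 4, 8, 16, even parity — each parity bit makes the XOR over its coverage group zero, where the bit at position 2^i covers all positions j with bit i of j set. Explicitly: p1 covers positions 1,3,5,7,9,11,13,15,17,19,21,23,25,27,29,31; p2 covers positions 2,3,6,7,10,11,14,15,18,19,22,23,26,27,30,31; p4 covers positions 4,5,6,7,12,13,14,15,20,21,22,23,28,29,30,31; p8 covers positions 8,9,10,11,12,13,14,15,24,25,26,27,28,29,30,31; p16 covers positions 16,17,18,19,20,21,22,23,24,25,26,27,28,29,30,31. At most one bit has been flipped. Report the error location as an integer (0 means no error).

s1: b1⊕b3⊕b5⊕b7⊕b9⊕b11⊕b13⊕b15⊕b17⊕b19⊕b21⊕b23⊕b25⊕b27⊕b29⊕b31 = 0⊕0⊕0⊕0⊕0⊕1⊕0⊕0⊕1⊕1⊕0⊕0⊕0⊕1⊕0⊕1 = 1
s2: b2⊕b3⊕b6⊕b7⊕b10⊕b11⊕b14⊕b15⊕b18⊕b19⊕b22⊕b23⊕b26⊕b27⊕b30⊕b31 = 1⊕0⊕0⊕0⊕1⊕1⊕1⊕0⊕0⊕1⊕1⊕0⊕1⊕1⊕0⊕1 = 1
s4: b4⊕b5⊕b6⊕b7⊕b12⊕b13⊕b14⊕b15⊕b20⊕b21⊕b22⊕b23⊕b28⊕b29⊕b30⊕b31 = 1⊕0⊕0⊕0⊕0⊕0⊕1⊕0⊕0⊕0⊕1⊕0⊕1⊕0⊕0⊕1 = 1
s8: b8⊕b9⊕b10⊕b11⊕b12⊕b13⊕b14⊕b15⊕b24⊕b25⊕b26⊕b27⊕b28⊕b29⊕b30⊕b31 = 0⊕0⊕1⊕1⊕0⊕0⊕1⊕0⊕1⊕0⊕1⊕1⊕1⊕0⊕0⊕1 = 0
s16: b16⊕b17⊕b18⊕b19⊕b20⊕b21⊕b22⊕b23⊕b24⊕b25⊕b26⊕b27⊕b28⊕b29⊕b30⊕b31 = 1⊕1⊕0⊕1⊕0⊕0⊕1⊕0⊕1⊕0⊕1⊕1⊕1⊕0⊕0⊕1 = 1
Syndrome (s16...s1) = 10111 → position 23.

23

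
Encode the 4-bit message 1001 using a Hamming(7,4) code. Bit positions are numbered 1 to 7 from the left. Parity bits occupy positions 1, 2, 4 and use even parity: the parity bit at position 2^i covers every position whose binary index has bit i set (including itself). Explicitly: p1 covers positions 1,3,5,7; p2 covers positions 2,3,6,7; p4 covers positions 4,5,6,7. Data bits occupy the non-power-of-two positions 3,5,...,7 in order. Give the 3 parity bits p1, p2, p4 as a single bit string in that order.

001

Place data bits at non-power-of-two positions: b3=1, b5=0, b6=0, b7=1.
p1 = XOR of data positions {3,5,7} = 1⊕0⊕1 = 0
p2 = XOR of data positions {3,6,7} = 1⊕0⊕1 = 0
p4 = XOR of data positions {5,6,7} = 0⊕0⊕1 = 1
Parity bits p1,p2,p4 = 001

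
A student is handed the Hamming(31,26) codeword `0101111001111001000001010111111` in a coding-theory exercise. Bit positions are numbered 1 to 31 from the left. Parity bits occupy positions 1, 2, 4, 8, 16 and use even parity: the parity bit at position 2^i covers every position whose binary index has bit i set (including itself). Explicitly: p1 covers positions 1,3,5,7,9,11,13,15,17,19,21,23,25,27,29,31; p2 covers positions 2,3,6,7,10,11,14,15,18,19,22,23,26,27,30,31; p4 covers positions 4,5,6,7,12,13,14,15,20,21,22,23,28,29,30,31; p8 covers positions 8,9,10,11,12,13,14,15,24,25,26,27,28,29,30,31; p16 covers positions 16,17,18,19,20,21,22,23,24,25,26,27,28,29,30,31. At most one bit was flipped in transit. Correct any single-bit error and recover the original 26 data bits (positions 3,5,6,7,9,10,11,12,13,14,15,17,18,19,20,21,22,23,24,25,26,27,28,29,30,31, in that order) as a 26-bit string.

s1: b1⊕b3⊕b5⊕b7⊕b9⊕b11⊕b13⊕b15⊕b17⊕b19⊕b21⊕b23⊕b25⊕b27⊕b29⊕b31 = 0⊕0⊕1⊕1⊕0⊕1⊕1⊕0⊕0⊕0⊕0⊕0⊕0⊕1⊕1⊕1 = 1
s2: b2⊕b3⊕b6⊕b7⊕b10⊕b11⊕b14⊕b15⊕b18⊕b19⊕b22⊕b23⊕b26⊕b27⊕b30⊕b31 = 1⊕0⊕1⊕1⊕1⊕1⊕0⊕0⊕0⊕0⊕1⊕0⊕1⊕1⊕1⊕1 = 0
s4: b4⊕b5⊕b6⊕b7⊕b12⊕b13⊕b14⊕b15⊕b20⊕b21⊕b22⊕b23⊕b28⊕b29⊕b30⊕b31 = 1⊕1⊕1⊕1⊕1⊕1⊕0⊕0⊕0⊕0⊕1⊕0⊕1⊕1⊕1⊕1 = 1
s8: b8⊕b9⊕b10⊕b11⊕b12⊕b13⊕b14⊕b15⊕b24⊕b25⊕b26⊕b27⊕b28⊕b29⊕b30⊕b31 = 0⊕0⊕1⊕1⊕1⊕1⊕0⊕0⊕1⊕0⊕1⊕1⊕1⊕1⊕1⊕1 = 1
s16: b16⊕b17⊕b18⊕b19⊕b20⊕b21⊕b22⊕b23⊕b24⊕b25⊕b26⊕b27⊕b28⊕b29⊕b30⊕b31 = 1⊕0⊕0⊕0⊕0⊕0⊕1⊕0⊕1⊕0⊕1⊕1⊕1⊕1⊕1⊕1 = 1
Syndrome (s16...s1) = 11101 → position 29.
Flip bit 29: corrected codeword = 0101111001111001000001010111011
Data bits at positions 3,5,6,7,9,10,11,12,13,14,15,17,18,19,20,21,22,23,24,25,26,27,28,29,30,31: 01110111100000001010111011

01110111100000001010111011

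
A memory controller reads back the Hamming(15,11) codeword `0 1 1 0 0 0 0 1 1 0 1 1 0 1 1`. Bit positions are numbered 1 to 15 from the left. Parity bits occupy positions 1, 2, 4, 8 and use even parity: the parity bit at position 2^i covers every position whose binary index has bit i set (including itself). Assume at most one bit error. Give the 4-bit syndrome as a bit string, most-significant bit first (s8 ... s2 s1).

0110

s1: b1⊕b3⊕b5⊕b7⊕b9⊕b11⊕b13⊕b15 = 0⊕1⊕0⊕0⊕1⊕1⊕0⊕1 = 0
s2: b2⊕b3⊕b6⊕b7⊕b10⊕b11⊕b14⊕b15 = 1⊕1⊕0⊕0⊕0⊕1⊕1⊕1 = 1
s4: b4⊕b5⊕b6⊕b7⊕b12⊕b13⊕b14⊕b15 = 0⊕0⊕0⊕0⊕1⊕0⊕1⊕1 = 1
s8: b8⊕b9⊕b10⊕b11⊕b12⊕b13⊕b14⊕b15 = 1⊕1⊕0⊕1⊕1⊕0⊕1⊕1 = 0
Syndrome (s8...s1) = 0110 → position 6.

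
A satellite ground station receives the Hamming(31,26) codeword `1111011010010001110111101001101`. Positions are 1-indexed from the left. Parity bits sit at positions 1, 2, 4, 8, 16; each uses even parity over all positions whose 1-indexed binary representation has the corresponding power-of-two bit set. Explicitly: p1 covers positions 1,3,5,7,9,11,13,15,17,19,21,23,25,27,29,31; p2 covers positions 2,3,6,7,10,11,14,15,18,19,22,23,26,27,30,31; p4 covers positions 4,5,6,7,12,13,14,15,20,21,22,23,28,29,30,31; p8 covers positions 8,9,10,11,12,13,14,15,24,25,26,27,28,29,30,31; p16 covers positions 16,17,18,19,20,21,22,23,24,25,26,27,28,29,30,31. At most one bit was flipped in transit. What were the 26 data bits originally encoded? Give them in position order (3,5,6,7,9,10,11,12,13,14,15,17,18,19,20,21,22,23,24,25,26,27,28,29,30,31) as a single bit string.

s1: b1⊕b3⊕b5⊕b7⊕b9⊕b11⊕b13⊕b15⊕b17⊕b19⊕b21⊕b23⊕b25⊕b27⊕b29⊕b31 = 1⊕1⊕0⊕1⊕1⊕0⊕0⊕0⊕1⊕0⊕1⊕1⊕1⊕0⊕1⊕1 = 0
s2: b2⊕b3⊕b6⊕b7⊕b10⊕b11⊕b14⊕b15⊕b18⊕b19⊕b22⊕b23⊕b26⊕b27⊕b30⊕b31 = 1⊕1⊕1⊕1⊕0⊕0⊕0⊕0⊕1⊕0⊕1⊕1⊕0⊕0⊕0⊕1 = 0
s4: b4⊕b5⊕b6⊕b7⊕b12⊕b13⊕b14⊕b15⊕b20⊕b21⊕b22⊕b23⊕b28⊕b29⊕b30⊕b31 = 1⊕0⊕1⊕1⊕1⊕0⊕0⊕0⊕1⊕1⊕1⊕1⊕1⊕1⊕0⊕1 = 1
s8: b8⊕b9⊕b10⊕b11⊕b12⊕b13⊕b14⊕b15⊕b24⊕b25⊕b26⊕b27⊕b28⊕b29⊕b30⊕b31 = 0⊕1⊕0⊕0⊕1⊕0⊕0⊕0⊕0⊕1⊕0⊕0⊕1⊕1⊕0⊕1 = 0
s16: b16⊕b17⊕b18⊕b19⊕b20⊕b21⊕b22⊕b23⊕b24⊕b25⊕b26⊕b27⊕b28⊕b29⊕b30⊕b31 = 1⊕1⊕1⊕0⊕1⊕1⊕1⊕1⊕0⊕1⊕0⊕0⊕1⊕1⊕0⊕1 = 1
Syndrome (s16...s1) = 10100 → position 20.
Flip bit 20: corrected codeword = 1111011010010001110011101001101
Data bits at positions 3,5,6,7,9,10,11,12,13,14,15,17,18,19,20,21,22,23,24,25,26,27,28,29,30,31: 10111001000110011101001101

10111001000110011101001101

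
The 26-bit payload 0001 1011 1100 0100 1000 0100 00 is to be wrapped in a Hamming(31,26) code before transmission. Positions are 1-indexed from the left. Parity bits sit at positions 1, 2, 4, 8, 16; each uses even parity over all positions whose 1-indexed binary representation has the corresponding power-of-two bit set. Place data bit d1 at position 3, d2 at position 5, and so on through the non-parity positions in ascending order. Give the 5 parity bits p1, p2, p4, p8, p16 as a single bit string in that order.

00101

Place data bits at non-power-of-two positions: b3=0, b5=0, b6=0, b7=1, b9=1, b10=0, b11=1, b12=1, b13=1, b14=1, b15=0, b17=0, b18=0, b19=1, b20=0, b21=0, b22=1, b23=0, b24=0, b25=0, b26=0, b27=1, b28=0, b29=0, b30=0, b31=0.
p1 = XOR of data positions {3,5,7,9,11,13,15,17,19,21,23,25,27,29,31} = 0⊕0⊕1⊕1⊕1⊕1⊕0⊕0⊕1⊕0⊕0⊕0⊕1⊕0⊕0 = 0
p2 = XOR of data positions {3,6,7,10,11,14,15,18,19,22,23,26,27,30,31} = 0⊕0⊕1⊕0⊕1⊕1⊕0⊕0⊕1⊕1⊕0⊕0⊕1⊕0⊕0 = 0
p4 = XOR of data positions {5,6,7,12,13,14,15,20,21,22,23,28,29,30,31} = 0⊕0⊕1⊕1⊕1⊕1⊕0⊕0⊕0⊕1⊕0⊕0⊕0⊕0⊕0 = 1
p8 = XOR of data positions {9,10,11,12,13,14,15,24,25,26,27,28,29,30,31} = 1⊕0⊕1⊕1⊕1⊕1⊕0⊕0⊕0⊕0⊕1⊕0⊕0⊕0⊕0 = 0
p16 = XOR of data positions {17,18,19,20,21,22,23,24,25,26,27,28,29,30,31} = 0⊕0⊕1⊕0⊕0⊕1⊕0⊕0⊕0⊕0⊕1⊕0⊕0⊕0⊕0 = 1
Parity bits p1,p2,p4,p8,p16 = 00101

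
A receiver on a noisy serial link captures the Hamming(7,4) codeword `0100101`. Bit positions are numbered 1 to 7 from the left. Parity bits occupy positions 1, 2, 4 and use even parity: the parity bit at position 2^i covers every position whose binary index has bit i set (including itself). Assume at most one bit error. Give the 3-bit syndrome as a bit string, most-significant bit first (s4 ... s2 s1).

000

s1: b1⊕b3⊕b5⊕b7 = 0⊕0⊕1⊕1 = 0
s2: b2⊕b3⊕b6⊕b7 = 1⊕0⊕0⊕1 = 0
s4: b4⊕b5⊕b6⊕b7 = 0⊕1⊕0⊕1 = 0
Syndrome (s4...s1) = 000 → position 0 (no error).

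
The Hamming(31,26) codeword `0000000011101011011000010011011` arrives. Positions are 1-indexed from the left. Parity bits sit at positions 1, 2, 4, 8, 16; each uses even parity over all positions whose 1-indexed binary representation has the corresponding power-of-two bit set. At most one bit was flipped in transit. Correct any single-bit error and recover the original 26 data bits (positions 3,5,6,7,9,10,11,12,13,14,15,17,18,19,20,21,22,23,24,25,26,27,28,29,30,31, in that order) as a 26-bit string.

01001110101011000010011011

s1: b1⊕b3⊕b5⊕b7⊕b9⊕b11⊕b13⊕b15⊕b17⊕b19⊕b21⊕b23⊕b25⊕b27⊕b29⊕b31 = 0⊕0⊕0⊕0⊕1⊕1⊕1⊕1⊕0⊕1⊕0⊕0⊕0⊕1⊕0⊕1 = 1
s2: b2⊕b3⊕b6⊕b7⊕b10⊕b11⊕b14⊕b15⊕b18⊕b19⊕b22⊕b23⊕b26⊕b27⊕b30⊕b31 = 0⊕0⊕0⊕0⊕1⊕1⊕0⊕1⊕1⊕1⊕0⊕0⊕0⊕1⊕1⊕1 = 0
s4: b4⊕b5⊕b6⊕b7⊕b12⊕b13⊕b14⊕b15⊕b20⊕b21⊕b22⊕b23⊕b28⊕b29⊕b30⊕b31 = 0⊕0⊕0⊕0⊕0⊕1⊕0⊕1⊕0⊕0⊕0⊕0⊕1⊕0⊕1⊕1 = 1
s8: b8⊕b9⊕b10⊕b11⊕b12⊕b13⊕b14⊕b15⊕b24⊕b25⊕b26⊕b27⊕b28⊕b29⊕b30⊕b31 = 0⊕1⊕1⊕1⊕0⊕1⊕0⊕1⊕1⊕0⊕0⊕1⊕1⊕0⊕1⊕1 = 0
s16: b16⊕b17⊕b18⊕b19⊕b20⊕b21⊕b22⊕b23⊕b24⊕b25⊕b26⊕b27⊕b28⊕b29⊕b30⊕b31 = 1⊕0⊕1⊕1⊕0⊕0⊕0⊕0⊕1⊕0⊕0⊕1⊕1⊕0⊕1⊕1 = 0
Syndrome (s16...s1) = 00101 → position 5.
Flip bit 5: corrected codeword = 0000100011101011011000010011011
Data bits at positions 3,5,6,7,9,10,11,12,13,14,15,17,18,19,20,21,22,23,24,25,26,27,28,29,30,31: 01001110101011000010011011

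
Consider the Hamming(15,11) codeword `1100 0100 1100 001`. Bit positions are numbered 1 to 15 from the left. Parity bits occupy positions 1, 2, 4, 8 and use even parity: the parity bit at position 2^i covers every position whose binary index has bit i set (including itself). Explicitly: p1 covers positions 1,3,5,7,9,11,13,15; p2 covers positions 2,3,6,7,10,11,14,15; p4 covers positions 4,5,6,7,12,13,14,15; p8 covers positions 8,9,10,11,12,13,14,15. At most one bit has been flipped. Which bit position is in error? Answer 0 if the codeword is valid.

s1: b1⊕b3⊕b5⊕b7⊕b9⊕b11⊕b13⊕b15 = 1⊕0⊕0⊕0⊕1⊕0⊕0⊕1 = 1
s2: b2⊕b3⊕b6⊕b7⊕b10⊕b11⊕b14⊕b15 = 1⊕0⊕1⊕0⊕1⊕0⊕0⊕1 = 0
s4: b4⊕b5⊕b6⊕b7⊕b12⊕b13⊕b14⊕b15 = 0⊕0⊕1⊕0⊕0⊕0⊕0⊕1 = 0
s8: b8⊕b9⊕b10⊕b11⊕b12⊕b13⊕b14⊕b15 = 0⊕1⊕1⊕0⊕0⊕0⊕0⊕1 = 1
Syndrome (s8...s1) = 1001 → position 9.

9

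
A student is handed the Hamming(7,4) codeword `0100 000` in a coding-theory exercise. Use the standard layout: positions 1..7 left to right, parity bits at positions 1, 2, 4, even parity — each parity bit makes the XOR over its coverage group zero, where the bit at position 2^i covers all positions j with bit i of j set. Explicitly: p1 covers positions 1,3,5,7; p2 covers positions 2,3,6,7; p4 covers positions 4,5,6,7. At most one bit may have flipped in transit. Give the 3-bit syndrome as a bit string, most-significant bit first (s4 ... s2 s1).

s1: b1⊕b3⊕b5⊕b7 = 0⊕0⊕0⊕0 = 0
s2: b2⊕b3⊕b6⊕b7 = 1⊕0⊕0⊕0 = 1
s4: b4⊕b5⊕b6⊕b7 = 0⊕0⊕0⊕0 = 0
Syndrome (s4...s1) = 010 → position 2.

010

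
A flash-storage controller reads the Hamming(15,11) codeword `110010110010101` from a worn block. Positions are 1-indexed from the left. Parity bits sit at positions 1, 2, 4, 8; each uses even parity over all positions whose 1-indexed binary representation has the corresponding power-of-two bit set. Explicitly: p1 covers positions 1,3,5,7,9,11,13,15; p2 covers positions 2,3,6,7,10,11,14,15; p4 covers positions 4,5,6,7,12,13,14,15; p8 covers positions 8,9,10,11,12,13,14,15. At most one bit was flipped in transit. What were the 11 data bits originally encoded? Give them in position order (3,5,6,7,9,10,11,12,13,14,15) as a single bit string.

01010010101

s1: b1⊕b3⊕b5⊕b7⊕b9⊕b11⊕b13⊕b15 = 1⊕0⊕1⊕1⊕0⊕1⊕1⊕1 = 0
s2: b2⊕b3⊕b6⊕b7⊕b10⊕b11⊕b14⊕b15 = 1⊕0⊕0⊕1⊕0⊕1⊕0⊕1 = 0
s4: b4⊕b5⊕b6⊕b7⊕b12⊕b13⊕b14⊕b15 = 0⊕1⊕0⊕1⊕0⊕1⊕0⊕1 = 0
s8: b8⊕b9⊕b10⊕b11⊕b12⊕b13⊕b14⊕b15 = 1⊕0⊕0⊕1⊕0⊕1⊕0⊕1 = 0
Syndrome (s8...s1) = 0000 → position 0 (no error).
No correction needed.
Data bits at positions 3,5,6,7,9,10,11,12,13,14,15: 01010010101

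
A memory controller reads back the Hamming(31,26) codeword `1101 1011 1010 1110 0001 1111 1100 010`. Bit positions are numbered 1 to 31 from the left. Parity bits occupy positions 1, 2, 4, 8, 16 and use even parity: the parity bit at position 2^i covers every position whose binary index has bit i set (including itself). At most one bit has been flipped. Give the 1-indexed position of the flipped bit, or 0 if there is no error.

s1: b1⊕b3⊕b5⊕b7⊕b9⊕b11⊕b13⊕b15⊕b17⊕b19⊕b21⊕b23⊕b25⊕b27⊕b29⊕b31 = 1⊕0⊕1⊕1⊕1⊕1⊕1⊕1⊕0⊕0⊕1⊕1⊕1⊕0⊕0⊕0 = 0
s2: b2⊕b3⊕b6⊕b7⊕b10⊕b11⊕b14⊕b15⊕b18⊕b19⊕b22⊕b23⊕b26⊕b27⊕b30⊕b31 = 1⊕0⊕0⊕1⊕0⊕1⊕1⊕1⊕0⊕0⊕1⊕1⊕1⊕0⊕1⊕0 = 1
s4: b4⊕b5⊕b6⊕b7⊕b12⊕b13⊕b14⊕b15⊕b20⊕b21⊕b22⊕b23⊕b28⊕b29⊕b30⊕b31 = 1⊕1⊕0⊕1⊕0⊕1⊕1⊕1⊕1⊕1⊕1⊕1⊕0⊕0⊕1⊕0 = 1
s8: b8⊕b9⊕b10⊕b11⊕b12⊕b13⊕b14⊕b15⊕b24⊕b25⊕b26⊕b27⊕b28⊕b29⊕b30⊕b31 = 1⊕1⊕0⊕1⊕0⊕1⊕1⊕1⊕1⊕1⊕1⊕0⊕0⊕0⊕1⊕0 = 0
s16: b16⊕b17⊕b18⊕b19⊕b20⊕b21⊕b22⊕b23⊕b24⊕b25⊕b26⊕b27⊕b28⊕b29⊕b30⊕b31 = 0⊕0⊕0⊕0⊕1⊕1⊕1⊕1⊕1⊕1⊕1⊕0⊕0⊕0⊕1⊕0 = 0
Syndrome (s16...s1) = 00110 → position 6.

6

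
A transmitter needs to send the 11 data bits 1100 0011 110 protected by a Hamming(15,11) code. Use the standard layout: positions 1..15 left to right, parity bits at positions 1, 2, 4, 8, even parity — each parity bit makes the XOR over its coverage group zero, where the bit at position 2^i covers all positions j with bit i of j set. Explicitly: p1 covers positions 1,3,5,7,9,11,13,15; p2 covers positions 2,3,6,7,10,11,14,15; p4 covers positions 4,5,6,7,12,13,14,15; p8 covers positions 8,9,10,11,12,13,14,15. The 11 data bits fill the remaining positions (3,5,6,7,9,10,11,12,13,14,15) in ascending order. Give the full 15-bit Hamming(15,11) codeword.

011010000011110

Place data bits at non-power-of-two positions: b3=1, b5=1, b6=0, b7=0, b9=0, b10=0, b11=1, b12=1, b13=1, b14=1, b15=0.
p1 = XOR of data positions {3,5,7,9,11,13,15} = 1⊕1⊕0⊕0⊕1⊕1⊕0 = 0
p2 = XOR of data positions {3,6,7,10,11,14,15} = 1⊕0⊕0⊕0⊕1⊕1⊕0 = 1
p4 = XOR of data positions {5,6,7,12,13,14,15} = 1⊕0⊕0⊕1⊕1⊕1⊕0 = 0
p8 = XOR of data positions {9,10,11,12,13,14,15} = 0⊕0⊕1⊕1⊕1⊕1⊕0 = 0
Codeword b1..b15 = 011010000011110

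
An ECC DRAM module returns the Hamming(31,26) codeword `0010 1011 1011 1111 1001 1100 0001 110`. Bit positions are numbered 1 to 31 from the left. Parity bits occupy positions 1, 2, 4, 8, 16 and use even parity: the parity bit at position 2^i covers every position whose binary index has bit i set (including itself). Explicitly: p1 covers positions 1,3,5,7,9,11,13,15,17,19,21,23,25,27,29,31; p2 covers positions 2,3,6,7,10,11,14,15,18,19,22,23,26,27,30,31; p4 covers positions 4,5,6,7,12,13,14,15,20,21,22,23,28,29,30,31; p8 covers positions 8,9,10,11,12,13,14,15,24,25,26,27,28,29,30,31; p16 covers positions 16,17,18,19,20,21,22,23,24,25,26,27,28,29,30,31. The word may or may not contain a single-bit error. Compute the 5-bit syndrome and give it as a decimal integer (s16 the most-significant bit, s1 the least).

s1: b1⊕b3⊕b5⊕b7⊕b9⊕b11⊕b13⊕b15⊕b17⊕b19⊕b21⊕b23⊕b25⊕b27⊕b29⊕b31 = 0⊕1⊕1⊕1⊕1⊕1⊕1⊕1⊕1⊕0⊕1⊕0⊕0⊕0⊕1⊕0 = 0
s2: b2⊕b3⊕b6⊕b7⊕b10⊕b11⊕b14⊕b15⊕b18⊕b19⊕b22⊕b23⊕b26⊕b27⊕b30⊕b31 = 0⊕1⊕0⊕1⊕0⊕1⊕1⊕1⊕0⊕0⊕1⊕0⊕0⊕0⊕1⊕0 = 1
s4: b4⊕b5⊕b6⊕b7⊕b12⊕b13⊕b14⊕b15⊕b20⊕b21⊕b22⊕b23⊕b28⊕b29⊕b30⊕b31 = 0⊕1⊕0⊕1⊕1⊕1⊕1⊕1⊕1⊕1⊕1⊕0⊕1⊕1⊕1⊕0 = 0
s8: b8⊕b9⊕b10⊕b11⊕b12⊕b13⊕b14⊕b15⊕b24⊕b25⊕b26⊕b27⊕b28⊕b29⊕b30⊕b31 = 1⊕1⊕0⊕1⊕1⊕1⊕1⊕1⊕0⊕0⊕0⊕0⊕1⊕1⊕1⊕0 = 0
s16: b16⊕b17⊕b18⊕b19⊕b20⊕b21⊕b22⊕b23⊕b24⊕b25⊕b26⊕b27⊕b28⊕b29⊕b30⊕b31 = 1⊕1⊕0⊕0⊕1⊕1⊕1⊕0⊕0⊕0⊕0⊕0⊕1⊕1⊕1⊕0 = 0
Syndrome (s16...s1) = 00010 → position 2.

2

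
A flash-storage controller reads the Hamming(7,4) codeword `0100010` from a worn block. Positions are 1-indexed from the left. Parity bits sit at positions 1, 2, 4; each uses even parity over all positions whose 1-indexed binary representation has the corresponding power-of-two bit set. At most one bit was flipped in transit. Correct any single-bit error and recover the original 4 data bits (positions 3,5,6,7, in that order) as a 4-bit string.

0010

s1: b1⊕b3⊕b5⊕b7 = 0⊕0⊕0⊕0 = 0
s2: b2⊕b3⊕b6⊕b7 = 1⊕0⊕1⊕0 = 0
s4: b4⊕b5⊕b6⊕b7 = 0⊕0⊕1⊕0 = 1
Syndrome (s4...s1) = 100 → position 4.
Flip bit 4: corrected codeword = 0101010
Data bits at positions 3,5,6,7: 0010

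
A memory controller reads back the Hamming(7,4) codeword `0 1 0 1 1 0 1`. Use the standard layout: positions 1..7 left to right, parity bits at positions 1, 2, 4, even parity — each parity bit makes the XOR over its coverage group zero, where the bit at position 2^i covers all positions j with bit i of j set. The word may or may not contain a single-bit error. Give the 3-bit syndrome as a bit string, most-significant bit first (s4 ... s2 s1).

100

s1: b1⊕b3⊕b5⊕b7 = 0⊕0⊕1⊕1 = 0
s2: b2⊕b3⊕b6⊕b7 = 1⊕0⊕0⊕1 = 0
s4: b4⊕b5⊕b6⊕b7 = 1⊕1⊕0⊕1 = 1
Syndrome (s4...s1) = 100 → position 4.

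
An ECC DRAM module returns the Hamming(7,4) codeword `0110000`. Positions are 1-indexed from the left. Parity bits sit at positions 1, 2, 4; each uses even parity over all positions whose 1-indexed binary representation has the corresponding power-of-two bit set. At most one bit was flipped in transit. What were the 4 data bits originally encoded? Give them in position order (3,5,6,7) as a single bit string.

1000

s1: b1⊕b3⊕b5⊕b7 = 0⊕1⊕0⊕0 = 1
s2: b2⊕b3⊕b6⊕b7 = 1⊕1⊕0⊕0 = 0
s4: b4⊕b5⊕b6⊕b7 = 0⊕0⊕0⊕0 = 0
Syndrome (s4...s1) = 001 → position 1.
Flip bit 1: corrected codeword = 1110000
Data bits at positions 3,5,6,7: 1000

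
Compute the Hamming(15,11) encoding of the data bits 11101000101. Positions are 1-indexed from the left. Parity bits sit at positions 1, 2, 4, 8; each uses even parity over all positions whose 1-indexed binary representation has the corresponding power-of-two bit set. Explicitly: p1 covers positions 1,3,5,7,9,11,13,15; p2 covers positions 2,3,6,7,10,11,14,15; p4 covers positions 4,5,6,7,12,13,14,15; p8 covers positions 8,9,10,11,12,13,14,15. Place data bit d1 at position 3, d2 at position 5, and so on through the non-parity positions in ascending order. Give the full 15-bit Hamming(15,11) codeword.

Place data bits at non-power-of-two positions: b3=1, b5=1, b6=1, b7=0, b9=1, b10=0, b11=0, b12=0, b13=1, b14=0, b15=1.
p1 = XOR of data positions {3,5,7,9,11,13,15} = 1⊕1⊕0⊕1⊕0⊕1⊕1 = 1
p2 = XOR of data positions {3,6,7,10,11,14,15} = 1⊕1⊕0⊕0⊕0⊕0⊕1 = 1
p4 = XOR of data positions {5,6,7,12,13,14,15} = 1⊕1⊕0⊕0⊕1⊕0⊕1 = 0
p8 = XOR of data positions {9,10,11,12,13,14,15} = 1⊕0⊕0⊕0⊕1⊕0⊕1 = 1
Codeword b1..b15 = 111011011000101

111011011000101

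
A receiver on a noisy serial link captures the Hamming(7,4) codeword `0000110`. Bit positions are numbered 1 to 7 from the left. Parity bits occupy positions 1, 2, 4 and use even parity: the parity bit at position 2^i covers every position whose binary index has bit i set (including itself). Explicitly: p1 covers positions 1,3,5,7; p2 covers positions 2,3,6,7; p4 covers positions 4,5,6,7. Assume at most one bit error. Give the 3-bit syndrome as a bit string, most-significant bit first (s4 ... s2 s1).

s1: b1⊕b3⊕b5⊕b7 = 0⊕0⊕1⊕0 = 1
s2: b2⊕b3⊕b6⊕b7 = 0⊕0⊕1⊕0 = 1
s4: b4⊕b5⊕b6⊕b7 = 0⊕1⊕1⊕0 = 0
Syndrome (s4...s1) = 011 → position 3.

011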